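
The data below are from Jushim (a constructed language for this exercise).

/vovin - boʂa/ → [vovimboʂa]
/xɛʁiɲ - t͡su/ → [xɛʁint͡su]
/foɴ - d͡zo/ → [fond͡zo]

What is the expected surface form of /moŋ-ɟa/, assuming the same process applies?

The data show regressive place assimilation: /n/ → [m] before /b/; /ɲ/ → [n] before /t͡s/; /ɴ/ → [n] before /d͡z/. In each pair only place changes, matching the following consonant, while manner and voice stay constant.
The rule targets /ŋ/ (voiced velar nasal), which sits before the trigger /ɟ/ (palatal).
The voiced palatal nasal is [ɲ], so /ŋ/ → [ɲ].

[moɲɟa]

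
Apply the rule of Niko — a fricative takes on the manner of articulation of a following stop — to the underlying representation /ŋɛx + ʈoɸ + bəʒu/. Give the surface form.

The rule targets /x/ (voiceless velar fricative), which sits before the trigger /ʈ/ (stop).
Changing only its manner to stop gives [k] — the voiceless velar stop.
At the second juncture, /ɸ/ likewise becomes [p] adjacent to /b/.

[ŋɛkʈopbəʒu]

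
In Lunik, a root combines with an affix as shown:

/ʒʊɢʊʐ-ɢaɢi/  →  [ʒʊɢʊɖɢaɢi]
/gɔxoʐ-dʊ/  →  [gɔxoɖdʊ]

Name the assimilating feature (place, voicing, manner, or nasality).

manner

Underlying /ʐ/ is realised as [ɖ] next to /ɢ/; /ɢ/ itself does not change.
/ʐ/ is a fricative while /ɢ/ is a stop; the output [ɖ] is a stop, matching the trigger — so the feature that spreads is manner.
The other alternating form patterns the same way: /ʐ/ → [ɖ] before /d/ (fricative → stop, matching a stop) — only manner changes, and always toward the following segment.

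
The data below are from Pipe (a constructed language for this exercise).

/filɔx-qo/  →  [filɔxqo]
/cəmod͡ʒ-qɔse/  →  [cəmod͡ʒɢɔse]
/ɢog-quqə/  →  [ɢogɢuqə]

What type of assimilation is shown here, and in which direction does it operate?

progressive voicing assimilation

Underlying /q/ is realised as [ɢ] next to /d͡ʒ/; /d͡ʒ/ itself does not change.
/q/ is voiceless while /d͡ʒ/ is voiced; the output [ɢ] is voiced, matching the trigger — so the feature that spreads is voicing.
Place and manner are unchanged, so the assimilation is partial, not total.
Checking the remaining alternation: /q/ → [ɢ] after /g/ (voiceless → voiced, matching voiced) — only voicing changes, and always toward the preceding segment.
Nothing changes in [filɔxqo]: there the adjacent consonants already agree in voicing (/q/ and /x/ are both voiceless), so this form is consistent with the same rule.
Since the segment that changes follows the conditioning segment, the assimilation is progressive.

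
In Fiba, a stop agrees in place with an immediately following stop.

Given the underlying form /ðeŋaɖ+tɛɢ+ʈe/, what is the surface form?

[ðeŋadtɛɖʈe]

The rule targets /ɖ/ (voiced retroflex stop), which sits before the trigger /t/ (alveolar).
Changing only its place to alveolar gives [d] — the voiced alveolar stop.
At the second juncture, /ɢ/ likewise becomes [ɖ] adjacent to /ʈ/.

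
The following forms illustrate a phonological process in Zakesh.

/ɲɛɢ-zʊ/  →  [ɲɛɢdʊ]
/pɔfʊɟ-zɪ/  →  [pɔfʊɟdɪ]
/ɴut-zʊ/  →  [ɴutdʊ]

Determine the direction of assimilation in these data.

Comparing underlying and surface forms, /z/ → [d] is the alternation; the neighbouring /ɢ/ is constant.
/z/ is a fricative while /ɢ/ is a stop; the output [d] is a stop, matching the trigger — so the feature that spreads is manner.
Checking the remaining alternations: /z/ → [d] after /ɟ/ (fricative → stop, matching a stop); /z/ → [d] after /t/ (fricative → stop, matching a stop) — only manner changes, and always toward the preceding segment.
Since the segment that changes follows the conditioning segment, the assimilation is progressive.

progressive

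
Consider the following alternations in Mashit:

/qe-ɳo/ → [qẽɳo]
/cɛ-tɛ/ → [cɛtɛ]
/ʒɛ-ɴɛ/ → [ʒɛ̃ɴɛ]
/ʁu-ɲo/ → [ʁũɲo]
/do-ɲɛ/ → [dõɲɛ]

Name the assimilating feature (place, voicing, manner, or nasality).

The vowel /e/ surfaces as nasalised [ẽ] next to the following nasal /ɳ/ — it has acquired the [+nasal] feature of its neighbour.
The other forms show the same pattern: /ɛ/ → [ɛ̃] before /ɴ/; /u/ → [ũ] before /ɲ/; /o/ → [õ] before /ɲ/ — each time a vowel is nasalised next to a following nasal.
No change occurs in [cɛtɛ] because the vowel at the boundary is adjacent to an oral consonant, not a nasal (/ɛ/ next to /t/).

nasality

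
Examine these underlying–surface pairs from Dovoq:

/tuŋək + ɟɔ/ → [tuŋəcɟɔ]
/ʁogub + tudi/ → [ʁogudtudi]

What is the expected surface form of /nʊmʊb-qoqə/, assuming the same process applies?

The data show regressive place assimilation: /k/ → [c] before /ɟ/; /b/ → [d] before /t/. In each pair only place changes, matching the following consonant, while manner and voice stay constant.
The rule targets /b/ (voiced bilabial stop), which sits before the trigger /q/ (uvular).
Changing only its place to uvular gives [ɢ] — the voiced uvular stop.

[nʊmʊɢqoqə]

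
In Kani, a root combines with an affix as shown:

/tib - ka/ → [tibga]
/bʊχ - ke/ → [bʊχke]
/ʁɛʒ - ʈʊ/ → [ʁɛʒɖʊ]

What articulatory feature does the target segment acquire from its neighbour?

The segment that alternates is /k/, which surfaces as [g] when adjacent to /b/.
The change voiceless → voiced matches the voicing of the preceding /b/, identifying this as voicing assimilation.
The other alternating form patterns the same way: /ʈ/ → [ɖ] after /ʒ/ (voiceless → voiced, matching voiced) — only voicing changes, and always toward the preceding segment.
Nothing changes in [bʊχke]: there the adjacent consonants already agree in voicing (/k/ and /χ/ are both voiceless), so this form is consistent with the same rule.

voicing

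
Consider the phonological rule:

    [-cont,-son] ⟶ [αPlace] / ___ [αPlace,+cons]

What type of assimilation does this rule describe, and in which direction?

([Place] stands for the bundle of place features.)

The shared variable α links the value of the place features (abbreviated [Place]) on the target to the same value on the neighbouring segment, so place is the feature that assimilates.
Since the environment is written after the underscore, the trigger follows the target; the direction is regressive.

regressive place assimilation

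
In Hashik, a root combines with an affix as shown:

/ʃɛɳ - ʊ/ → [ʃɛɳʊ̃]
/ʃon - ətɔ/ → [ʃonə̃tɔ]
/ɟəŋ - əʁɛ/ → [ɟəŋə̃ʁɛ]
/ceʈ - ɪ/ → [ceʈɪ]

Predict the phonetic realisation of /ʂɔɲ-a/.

The data show progressive nasality assimilation (vowel nasalisation): /ʊ/ → [ʊ̃] after /ɳ/; /ə/ → [ə̃] after /n/; /ə/ → [ə̃] after /ŋ/ — a vowel is nasalised by an immediately preceding nasal consonant.
No change occurs in [ceʈɪ] because the vowel at the boundary is adjacent to an oral consonant, not a nasal (/ɪ/ next to /ʈ/).
/a/ sits next to the nasal /ɲ/ and is therefore nasalised to [ã].

[ʂɔɲã]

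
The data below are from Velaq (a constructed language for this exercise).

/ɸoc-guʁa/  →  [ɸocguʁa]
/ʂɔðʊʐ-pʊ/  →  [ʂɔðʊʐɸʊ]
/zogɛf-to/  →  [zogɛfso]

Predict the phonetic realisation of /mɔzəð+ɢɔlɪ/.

[mɔzəðʁɔlɪ]

The data show progressive manner assimilation: /p/ → [ɸ] after /ʐ/; /t/ → [s] after /f/. In each pair only manner changes, matching the preceding consonant, while place and voice stay constant.
Nothing changes in [ɸocguʁa]: there the adjacent consonants already agree in manner (/g/ and /c/ are both stops), so this form is consistent with the same rule.
The rule targets /ɢ/ (voiced uvular stop), which sits after the trigger /ð/ (fricative).
The voiced uvular fricative is [ʁ], so /ɢ/ → [ʁ].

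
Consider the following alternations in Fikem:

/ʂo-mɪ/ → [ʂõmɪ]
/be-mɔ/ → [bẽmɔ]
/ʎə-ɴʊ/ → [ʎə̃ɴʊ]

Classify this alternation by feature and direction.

The vowel /o/ surfaces as nasalised [õ] next to the following nasal /m/ — it has acquired the [+nasal] feature of its neighbour.
The other forms show the same pattern: /e/ → [ẽ] before /m/; /ə/ → [ə̃] before /ɴ/ — each time a vowel is nasalised next to a following nasal.
Because the conditioning nasal is to the right of the vowel that changes, the process is regressive (anticipatory).

regressive nasality assimilation (vowel nasalisation)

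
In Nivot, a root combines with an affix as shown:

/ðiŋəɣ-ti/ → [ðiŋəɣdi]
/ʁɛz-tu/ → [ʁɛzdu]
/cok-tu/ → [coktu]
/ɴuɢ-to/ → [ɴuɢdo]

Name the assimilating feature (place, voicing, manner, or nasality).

voicing

The segment that alternates is /t/, which surfaces as [d] when adjacent to /ɣ/.
The change voiceless → voiced matches the voicing of the preceding /ɣ/, identifying this as voicing assimilation.
The other alternating forms pattern the same way: /t/ → [d] after /z/ (voiceless → voiced, matching voiced); /t/ → [d] after /ɢ/ (voiceless → voiced, matching voiced) — only voicing changes, and always toward the preceding segment.
Nothing changes in [coktu]: there the adjacent consonants already agree in voicing (/t/ and /k/ are both voiceless), so this form is consistent with the same rule.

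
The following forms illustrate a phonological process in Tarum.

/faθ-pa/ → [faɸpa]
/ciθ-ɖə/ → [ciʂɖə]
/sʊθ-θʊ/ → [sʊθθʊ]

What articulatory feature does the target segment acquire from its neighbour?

Underlying /θ/ is realised as [ɸ] next to /p/; /p/ itself does not change.
/θ/ is dental while /p/ is bilabial; the output [ɸ] is bilabial, matching the trigger — so the feature that spreads is place.
The same holds elsewhere in the data: /θ/ → [ʂ] before /ɖ/ (dental → retroflex, matching retroflex) — only place changes, and always toward the following segment.
No alternation appears in [sʊθθʊ]: there the adjacent consonants already agree in place (/θ/ and /θ/ are both dental), so this form is consistent with the same rule.

place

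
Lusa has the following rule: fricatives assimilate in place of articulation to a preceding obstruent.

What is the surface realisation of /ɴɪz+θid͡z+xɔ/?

/θ/ is a voiceless dental fricative. The preceding trigger /z/ is alveolar, so /θ/ must become alveolar as well.
Changing only its place to alveolar gives [s] — the voiceless alveolar fricative.
The same rule applies at the second boundary: /x/ → [s] next to /d͡z/.

[ɴɪzsid͡zsɔ]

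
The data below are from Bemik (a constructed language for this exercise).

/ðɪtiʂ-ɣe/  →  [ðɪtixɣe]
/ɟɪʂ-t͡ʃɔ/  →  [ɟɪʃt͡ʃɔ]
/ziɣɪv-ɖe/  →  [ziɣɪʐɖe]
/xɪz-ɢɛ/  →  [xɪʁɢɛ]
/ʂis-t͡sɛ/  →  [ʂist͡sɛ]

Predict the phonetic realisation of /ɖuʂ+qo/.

The data show regressive place assimilation: /ʂ/ → [x] before /ɣ/; /ʂ/ → [ʃ] before /t͡ʃ/; /v/ → [ʐ] before /ɖ/; /z/ → [ʁ] before /ɢ/. In each pair only place changes, matching the following consonant, while manner and voice stay constant.
No alternation appears in [ʂist͡sɛ]: there the adjacent consonants already agree in place (/s/ and /t͡s/ are both alveolar), so this form is consistent with the same rule.
/ʂ/ is a voiceless retroflex fricative. The following trigger /q/ is uvular, so /ʂ/ must become uvular as well.
A voiceless uvular fricative is [χ], so the surface segment is [χ].

[ɖuχqo]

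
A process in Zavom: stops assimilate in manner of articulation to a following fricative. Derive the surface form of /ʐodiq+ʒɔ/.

/q/ is a voiceless uvular stop. The following trigger /ʒ/ is a fricative, so /q/ must become a fricative as well.
Changing only its manner to fricative gives [χ] — the voiceless uvular fricative.

[ʐodiχʒɔ]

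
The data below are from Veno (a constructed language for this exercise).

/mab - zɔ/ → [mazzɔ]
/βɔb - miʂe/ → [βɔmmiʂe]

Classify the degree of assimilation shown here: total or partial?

total assimilation

Underlying /b/ is realised as [z] next to /z/; /z/ itself does not change.
The output [z] is identical to the trigger /z/ — every feature (place, manner, voicing) has been copied — so this is total assimilation.
The other form behaves the same way: /b/ → [m] before /m/ — in each case the output is a copy of the following consonant.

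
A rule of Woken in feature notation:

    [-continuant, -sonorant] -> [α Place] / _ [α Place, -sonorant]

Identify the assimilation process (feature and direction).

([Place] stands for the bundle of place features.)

regressive place assimilation

The shared variable α links the value of the place features (abbreviated [Place]) on the target to the same value on the neighbouring segment, so place is the feature that assimilates.
Since the environment is written after the underscore, the trigger follows the target; the direction is regressive.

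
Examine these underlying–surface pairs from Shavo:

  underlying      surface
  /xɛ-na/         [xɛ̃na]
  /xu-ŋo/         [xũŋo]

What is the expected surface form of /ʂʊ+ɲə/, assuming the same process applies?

The data show regressive nasality assimilation (vowel nasalisation): /ɛ/ → [ɛ̃] before /n/; /u/ → [ũ] before /ŋ/ — a vowel is nasalised by an immediately following nasal consonant.
The vowel /ʊ/ is adjacent to the following nasal /ɲ/, so it acquires [+nasal] and surfaces as [ʊ̃].

[ʂʊ̃ɲə]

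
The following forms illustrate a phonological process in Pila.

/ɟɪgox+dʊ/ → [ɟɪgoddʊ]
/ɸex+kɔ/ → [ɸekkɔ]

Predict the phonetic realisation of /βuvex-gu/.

The data show regressive total assimilation (/x/ → [d] before /d/; /x/ → [k] before /k/): in every case the target segment becomes identical to its following neighbour, copying more than a single feature.
/x/ is the segment targeted by the rule; it sits immediately before /g/, so it assimilates completely and surfaces as [g].

[βuveggu]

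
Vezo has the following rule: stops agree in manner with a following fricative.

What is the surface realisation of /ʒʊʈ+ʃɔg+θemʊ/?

[ʒʊʂʃɔɣθemʊ]

/ʈ/ is a voiceless retroflex stop. The following trigger /ʃ/ is a fricative, so /ʈ/ must become a fricative as well.
Changing only its manner to fricative gives [ʂ] — the voiceless retroflex fricative.
At the second juncture, /g/ likewise becomes [ɣ] adjacent to /θ/.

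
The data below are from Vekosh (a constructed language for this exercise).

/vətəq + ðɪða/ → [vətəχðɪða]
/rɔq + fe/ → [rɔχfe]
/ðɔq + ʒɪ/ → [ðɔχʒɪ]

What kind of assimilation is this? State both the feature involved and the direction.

regressive manner assimilation

The segment that alternates is /q/, which surfaces as [χ] when adjacent to /ð/.
The change stop → fricative matches the manner of the following /ð/, identifying this as manner assimilation.
Place and voice are unchanged, so the assimilation is partial, not total.
The other alternating forms pattern the same way: /q/ → [χ] before /f/ (stop → fricative, matching a fricative); /q/ → [χ] before /ʒ/ (stop → fricative, matching a fricative) — only manner changes, and always toward the following segment.
The trigger is the following segment, so the direction is regressive (anticipatory).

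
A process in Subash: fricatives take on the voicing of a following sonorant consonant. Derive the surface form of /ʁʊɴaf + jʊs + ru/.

[ʁʊɴavjʊzru]

The rule targets /f/ (voiceless labiodental fricative), which sits before the trigger /j/ (voiced).
A voiced labiodental fricative is [v], so the surface segment is [v].
At the second juncture, /s/ likewise becomes [z] adjacent to /r/.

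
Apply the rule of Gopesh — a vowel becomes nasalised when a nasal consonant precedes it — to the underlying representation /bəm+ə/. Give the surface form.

[bəmə̃]

The vowel /ə/ is adjacent to the preceding nasal /m/, so it acquires [+nasal] and surfaces as [ə̃].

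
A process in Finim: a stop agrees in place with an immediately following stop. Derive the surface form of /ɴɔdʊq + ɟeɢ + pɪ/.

The rule targets /q/ (voiceless uvular stop), which sits before the trigger /ɟ/ (palatal).
Changing only its place to palatal gives [c] — the voiceless palatal stop.
At the second juncture, /ɢ/ likewise becomes [b] adjacent to /p/.

[ɴɔdʊcɟebpɪ]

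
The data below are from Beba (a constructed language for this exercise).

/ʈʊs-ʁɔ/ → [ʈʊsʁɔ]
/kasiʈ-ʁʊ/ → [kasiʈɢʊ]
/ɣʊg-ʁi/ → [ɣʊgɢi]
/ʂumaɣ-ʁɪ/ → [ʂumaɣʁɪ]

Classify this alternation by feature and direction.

progressive manner assimilation

Underlying /ʁ/ is realised as [ɢ] next to /ʈ/; /ʈ/ itself does not change.
The change fricative → stop matches the manner of the preceding /ʈ/, identifying this as manner assimilation.
Place and voice are unchanged, so the assimilation is partial, not total.
The other alternating form patterns the same way: /ʁ/ → [ɢ] after /g/ (fricative → stop, matching a stop) — only manner changes, and always toward the preceding segment.
Nothing changes in [ʈʊsʁɔ], [ʂumaɣʁɪ]: there the adjacent consonants already agree in manner (/ʁ/ and /s/ are both fricatives; /ʁ/ and /ɣ/ are both fricatives), so these forms are consistent with the same rule.
The trigger is the preceding segment, so the direction is progressive (perseverative).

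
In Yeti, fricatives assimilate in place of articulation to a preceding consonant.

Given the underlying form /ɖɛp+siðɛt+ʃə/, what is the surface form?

The rule targets /s/ (voiceless alveolar fricative), which sits after the trigger /p/ (bilabial).
Changing only its place to bilabial gives [ɸ] — the voiceless bilabial fricative.
At the second juncture, /ʃ/ likewise becomes [s] adjacent to /t/.

[ɖɛpɸiðɛtsə]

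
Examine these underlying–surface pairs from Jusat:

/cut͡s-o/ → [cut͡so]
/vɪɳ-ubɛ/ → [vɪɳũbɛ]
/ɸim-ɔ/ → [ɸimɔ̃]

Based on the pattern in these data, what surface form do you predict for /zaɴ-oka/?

[zaɴõka]

The data show progressive nasality assimilation (vowel nasalisation): /u/ → [ũ] after /ɳ/; /ɔ/ → [ɔ̃] after /m/ — a vowel is nasalised by an immediately preceding nasal consonant.
No change occurs in [cut͡so] because the vowel at the boundary is adjacent to an oral consonant, not a nasal (/o/ next to /t͡s/).
/o/ sits next to the nasal /ɴ/ and is therefore nasalised to [õ].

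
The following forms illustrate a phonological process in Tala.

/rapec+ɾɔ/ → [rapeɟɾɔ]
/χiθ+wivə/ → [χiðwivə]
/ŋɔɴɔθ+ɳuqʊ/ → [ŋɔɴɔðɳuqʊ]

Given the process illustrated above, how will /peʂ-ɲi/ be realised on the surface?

The data show regressive voicing assimilation: /c/ → [ɟ] before /ɾ/; /θ/ → [ð] before /w/; /θ/ → [ð] before /ɳ/. In each pair only voicing changes, matching the following consonant, while place and manner stay constant.
The rule targets /ʂ/ (voiceless retroflex fricative), which sits before the trigger /ɲ/ (voiced).
The voiced retroflex fricative is [ʐ], so /ʂ/ → [ʐ].

[peʐɲi]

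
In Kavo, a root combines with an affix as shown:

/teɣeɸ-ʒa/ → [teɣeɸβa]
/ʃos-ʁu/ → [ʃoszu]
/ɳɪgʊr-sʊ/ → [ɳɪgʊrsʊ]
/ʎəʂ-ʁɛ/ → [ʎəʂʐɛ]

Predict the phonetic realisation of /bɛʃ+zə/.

The data show progressive place assimilation: /ʒ/ → [β] after /ɸ/; /ʁ/ → [z] after /s/; /ʁ/ → [ʐ] after /ʂ/. In each pair only place changes, matching the preceding consonant, while manner and voice stay constant.
No alternation appears in [ɳɪgʊrsʊ]: there the adjacent consonants already agree in place (/s/ and /r/ are both alveolar), so this form is consistent with the same rule.
The rule targets /z/ (voiced alveolar fricative), which sits after the trigger /ʃ/ (postalveolar).
Changing only its place to postalveolar gives [ʒ] — the voiced postalveolar fricative.

[bɛʃʒə]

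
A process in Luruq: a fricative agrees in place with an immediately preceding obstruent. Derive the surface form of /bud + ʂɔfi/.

[budsɔfi]

The rule targets /ʂ/ (voiceless retroflex fricative), which sits after the trigger /d/ (alveolar).
A voiceless alveolar fricative is [s], so the surface segment is [s].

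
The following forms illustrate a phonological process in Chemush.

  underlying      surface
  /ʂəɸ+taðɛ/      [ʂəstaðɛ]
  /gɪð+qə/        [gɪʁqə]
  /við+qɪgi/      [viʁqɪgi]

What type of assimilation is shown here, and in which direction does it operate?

regressive place assimilation

The segment that alternates is /ɸ/, which surfaces as [s] when adjacent to /t/.
The change bilabial → alveolar matches the place of the following /t/, identifying this as place assimilation.
Manner and voice are unchanged, so the assimilation is partial, not total.
The other alternating form patterns the same way: /ð/ → [ʁ] before /q/ (dental → uvular, matching uvular) — only place changes, and always toward the following segment.
The trigger is the following segment, so the direction is regressive (anticipatory).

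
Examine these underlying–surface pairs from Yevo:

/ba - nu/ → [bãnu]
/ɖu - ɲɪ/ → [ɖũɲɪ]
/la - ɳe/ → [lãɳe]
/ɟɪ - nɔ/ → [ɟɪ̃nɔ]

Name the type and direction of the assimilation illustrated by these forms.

regressive nasality assimilation (vowel nasalisation)

The vowel /a/ surfaces as nasalised [ã] next to the following nasal /n/ — it has acquired the [+nasal] feature of its neighbour.
The other forms show the same pattern: /u/ → [ũ] before /ɲ/; /a/ → [ã] before /ɳ/; /ɪ/ → [ɪ̃] before /n/ — each time a vowel is nasalised next to a following nasal.
Because the conditioning nasal is to the right of the vowel that changes, the process is regressive (anticipatory).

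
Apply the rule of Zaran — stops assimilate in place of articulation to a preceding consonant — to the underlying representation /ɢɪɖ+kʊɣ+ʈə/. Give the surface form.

/k/ is a voiceless velar stop. The preceding trigger /ɖ/ is retroflex, so /k/ must become retroflex as well.
A voiceless retroflex stop is [ʈ], so the surface segment is [ʈ].
The same rule applies at the second boundary: /ʈ/ → [k] next to /ɣ/.

[ɢɪɖʈʊɣkə]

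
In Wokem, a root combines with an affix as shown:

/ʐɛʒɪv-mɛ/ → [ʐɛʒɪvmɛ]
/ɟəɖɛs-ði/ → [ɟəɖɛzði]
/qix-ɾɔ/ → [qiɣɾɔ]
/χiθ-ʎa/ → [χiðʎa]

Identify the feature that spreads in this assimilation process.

The segment that alternates is /s/, which surfaces as [z] when adjacent to /ð/.
/s/ is voiceless while /ð/ is voiced; the output [z] is voiced, matching the trigger — so the feature that spreads is voicing.
Checking the remaining alternations: /x/ → [ɣ] before /ɾ/ (voiceless → voiced, matching voiced); /θ/ → [ð] before /ʎ/ (voiceless → voiced, matching voiced) — only voicing changes, and always toward the following segment.
Nothing changes in [ʐɛʒɪvmɛ]: there the adjacent consonants already agree in voicing (/v/ and /m/ are both voiced), so this form is consistent with the same rule.

voicing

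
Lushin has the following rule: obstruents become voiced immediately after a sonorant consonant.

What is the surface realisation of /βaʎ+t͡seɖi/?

/t͡s/ is a voiceless alveolar affricate. The preceding trigger /ʎ/ is voiced, so /t͡s/ must become voiced as well.
A voiced alveolar affricate is [d͡z], so the surface segment is [d͡z].

[βaʎd͡zeɖi]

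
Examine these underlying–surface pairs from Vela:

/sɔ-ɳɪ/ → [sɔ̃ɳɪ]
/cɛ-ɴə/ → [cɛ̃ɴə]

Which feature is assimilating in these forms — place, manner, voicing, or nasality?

The vowel /ɔ/ surfaces as nasalised [ɔ̃] next to the following nasal /ɳ/ — it has acquired the [+nasal] feature of its neighbour.
Likewise in the remaining data: /ɛ/ → [ɛ̃] before /ɴ/ — each time a vowel is nasalised next to a following nasal.

nasality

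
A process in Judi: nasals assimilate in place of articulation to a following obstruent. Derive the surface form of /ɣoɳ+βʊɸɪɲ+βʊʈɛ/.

[ɣomβʊɸɪmβʊʈɛ]

The rule targets /ɳ/ (voiced retroflex nasal), which sits before the trigger /β/ (bilabial).
A voiced bilabial nasal is [m], so the surface segment is [m].
The same rule applies at the second boundary: /ɲ/ → [m] next to /β/.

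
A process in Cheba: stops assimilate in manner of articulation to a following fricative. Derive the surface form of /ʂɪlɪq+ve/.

[ʂɪlɪχve]

The rule targets /q/ (voiceless uvular stop), which sits before the trigger /v/ (fricative).
The voiceless uvular fricative is [χ], so /q/ → [χ].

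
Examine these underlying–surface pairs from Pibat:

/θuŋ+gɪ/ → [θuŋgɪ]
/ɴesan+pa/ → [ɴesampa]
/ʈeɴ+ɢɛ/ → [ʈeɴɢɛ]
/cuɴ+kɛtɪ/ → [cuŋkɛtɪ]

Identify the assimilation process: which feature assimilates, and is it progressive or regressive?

Underlying /n/ is realised as [m] next to /p/; /p/ itself does not change.
The change alveolar → bilabial matches the place of the following /p/, identifying this as place assimilation.
Manner and voice are unchanged, so the assimilation is partial, not total.
The same holds elsewhere in the data: /ɴ/ → [ŋ] before /k/ (uvular → velar, matching velar) — only place changes, and always toward the following segment.
No alternation appears in [θuŋgɪ], [ʈeɴɢɛ]: there the adjacent consonants already agree in place (/ŋ/ and /g/ are both velar; /ɴ/ and /ɢ/ are both uvular), so these forms are consistent with the same rule.
The trigger is the following segment, so the direction is regressive (anticipatory).

regressive place assimilation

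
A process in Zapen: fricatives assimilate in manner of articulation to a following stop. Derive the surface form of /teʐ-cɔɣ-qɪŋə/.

The rule targets /ʐ/ (voiced retroflex fricative), which sits before the trigger /c/ (stop).
Changing only its manner to stop gives [ɖ] — the voiced retroflex stop.
The same rule applies at the second boundary: /ɣ/ → [g] next to /q/.

[teɖcɔgqɪŋə]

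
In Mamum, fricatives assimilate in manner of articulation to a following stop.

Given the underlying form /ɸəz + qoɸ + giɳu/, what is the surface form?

[ɸədqopgiɳu]

/z/ is a voiced alveolar fricative. The following trigger /q/ is a stop, so /z/ must become a stop as well.
A voiced alveolar stop is [d], so the surface segment is [d].
The same rule applies at the second boundary: /ɸ/ → [p] next to /g/.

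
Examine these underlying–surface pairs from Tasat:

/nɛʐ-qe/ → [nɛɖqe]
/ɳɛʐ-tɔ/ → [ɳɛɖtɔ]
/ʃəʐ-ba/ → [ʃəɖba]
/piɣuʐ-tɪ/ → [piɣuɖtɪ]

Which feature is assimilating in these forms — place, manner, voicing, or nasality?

manner

Underlying /ʐ/ is realised as [ɖ] next to /q/; /q/ itself does not change.
The change fricative → stop matches the manner of the following /q/, identifying this as manner assimilation.
The same holds elsewhere in the data: /ʐ/ → [ɖ] before /t/ (fricative → stop, matching a stop); /ʐ/ → [ɖ] before /b/ (fricative → stop, matching a stop) — only manner changes, and always toward the following segment.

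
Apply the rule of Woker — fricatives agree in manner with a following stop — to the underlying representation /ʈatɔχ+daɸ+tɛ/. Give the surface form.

[ʈatɔqdaptɛ]

/χ/ is a voiceless uvular fricative. The following trigger /d/ is a stop, so /χ/ must become a stop as well.
Changing only its manner to stop gives [q] — the voiceless uvular stop.
At the second juncture, /ɸ/ likewise becomes [p] adjacent to /t/.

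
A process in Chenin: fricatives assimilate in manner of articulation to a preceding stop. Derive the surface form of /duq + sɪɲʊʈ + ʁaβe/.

[duqtɪɲʊʈɢaβe]

/s/ is a voiceless alveolar fricative. The preceding trigger /q/ is a stop, so /s/ must become a stop as well.
A voiceless alveolar stop is [t], so the surface segment is [t].
The same rule applies at the second boundary: /ʁ/ → [ɢ] next to /ʈ/.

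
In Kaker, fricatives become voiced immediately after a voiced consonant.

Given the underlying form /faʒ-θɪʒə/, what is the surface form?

/θ/ is a voiceless dental fricative. The preceding trigger /ʒ/ is voiced, so /θ/ must become voiced as well.
The voiced dental fricative is [ð], so /θ/ → [ð].

[faʒðɪʒə]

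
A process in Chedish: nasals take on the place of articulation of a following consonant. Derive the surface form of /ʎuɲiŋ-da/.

[ʎuɲinda]

/ŋ/ is a voiced velar nasal. The following trigger /d/ is alveolar, so /ŋ/ must become alveolar as well.
The voiced alveolar nasal is [n], so /ŋ/ → [n].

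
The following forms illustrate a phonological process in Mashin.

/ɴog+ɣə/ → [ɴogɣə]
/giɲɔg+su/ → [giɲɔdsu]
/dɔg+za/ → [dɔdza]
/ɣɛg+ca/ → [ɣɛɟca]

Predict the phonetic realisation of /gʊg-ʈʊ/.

[gʊɖʈʊ]

The data show regressive place assimilation: /g/ → [d] before /s/; /g/ → [d] before /z/; /g/ → [ɟ] before /c/. In each pair only place changes, matching the following consonant, while manner and voice stay constant.
Nothing changes in [ɴogɣə]: there the adjacent consonants already agree in place (/g/ and /ɣ/ are both velar), so this form is consistent with the same rule.
/g/ is a voiced velar stop. The following trigger /ʈ/ is retroflex, so /g/ must become retroflex as well.
Changing only its place to retroflex gives [ɖ] — the voiced retroflex stop.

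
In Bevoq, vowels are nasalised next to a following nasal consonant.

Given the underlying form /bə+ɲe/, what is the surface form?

[bə̃ɲe]

/ə/ sits next to the nasal /ɲ/ and is therefore nasalised to [ə̃].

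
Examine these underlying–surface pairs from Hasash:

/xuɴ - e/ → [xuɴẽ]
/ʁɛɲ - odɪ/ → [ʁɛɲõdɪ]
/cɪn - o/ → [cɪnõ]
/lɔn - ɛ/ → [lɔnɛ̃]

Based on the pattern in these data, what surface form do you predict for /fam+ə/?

[famə̃]

The data show progressive nasality assimilation (vowel nasalisation): /e/ → [ẽ] after /ɴ/; /o/ → [õ] after /ɲ/; /o/ → [õ] after /n/; /ɛ/ → [ɛ̃] after /n/ — a vowel is nasalised by an immediately preceding nasal consonant.
The vowel /ə/ is adjacent to the preceding nasal /m/, so it acquires [+nasal] and surfaces as [ə̃].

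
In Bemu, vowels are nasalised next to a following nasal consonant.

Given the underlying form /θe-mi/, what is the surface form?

/e/ sits next to the nasal /m/ and is therefore nasalised to [ẽ].

[θẽmi]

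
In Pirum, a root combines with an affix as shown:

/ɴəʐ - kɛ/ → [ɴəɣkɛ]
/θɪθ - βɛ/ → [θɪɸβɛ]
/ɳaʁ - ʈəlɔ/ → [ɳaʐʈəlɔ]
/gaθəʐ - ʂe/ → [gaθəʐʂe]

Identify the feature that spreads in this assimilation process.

place

The segment that alternates is /ʐ/, which surfaces as [ɣ] when adjacent to /k/.
/ʐ/ is retroflex while /k/ is velar; the output [ɣ] is velar, matching the trigger — so the feature that spreads is place.
The same holds elsewhere in the data: /θ/ → [ɸ] before /β/ (dental → bilabial, matching bilabial); /ʁ/ → [ʐ] before /ʈ/ (uvular → retroflex, matching retroflex) — only place changes, and always toward the following segment.
No alternation appears in [gaθəʐʂe]: there the adjacent consonants already agree in place (/ʐ/ and /ʂ/ are both retroflex), so this form is consistent with the same rule.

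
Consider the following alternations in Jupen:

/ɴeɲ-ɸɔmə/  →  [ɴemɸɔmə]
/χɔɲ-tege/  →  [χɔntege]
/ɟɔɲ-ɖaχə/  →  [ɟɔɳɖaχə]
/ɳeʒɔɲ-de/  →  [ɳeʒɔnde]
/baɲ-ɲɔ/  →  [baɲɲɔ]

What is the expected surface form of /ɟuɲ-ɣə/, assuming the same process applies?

[ɟuŋɣə]

The data show regressive place assimilation: /ɲ/ → [m] before /ɸ/; /ɲ/ → [n] before /t/; /ɲ/ → [ɳ] before /ɖ/; /ɲ/ → [n] before /d/. In each pair only place changes, matching the following consonant, while manner and voice stay constant.
Nothing changes in [baɲɲɔ]: there the adjacent consonants already agree in place (/ɲ/ and /ɲ/ are both palatal), so this form is consistent with the same rule.
The rule targets /ɲ/ (voiced palatal nasal), which sits before the trigger /ɣ/ (velar).
Changing only its place to velar gives [ŋ] — the voiced velar nasal.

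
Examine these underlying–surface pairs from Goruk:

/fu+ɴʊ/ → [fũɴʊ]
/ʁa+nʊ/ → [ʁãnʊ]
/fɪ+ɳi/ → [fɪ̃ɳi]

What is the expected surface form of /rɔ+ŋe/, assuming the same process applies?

The data show regressive nasality assimilation (vowel nasalisation): /u/ → [ũ] before /ɴ/; /a/ → [ã] before /n/; /ɪ/ → [ɪ̃] before /ɳ/ — a vowel is nasalised by an immediately following nasal consonant.
/ɔ/ sits next to the nasal /ŋ/ and is therefore nasalised to [ɔ̃].

[rɔ̃ŋe]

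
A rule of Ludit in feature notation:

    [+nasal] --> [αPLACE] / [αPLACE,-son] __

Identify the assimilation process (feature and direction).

progressive place assimilation

The rule copies the place features (abbreviated [PLACE]) from the environment onto the target, so the assimilating feature is place.
The conditioning segment sits to the left of the focus bar, meaning the trigger precedes the segment that changes — progressive assimilation.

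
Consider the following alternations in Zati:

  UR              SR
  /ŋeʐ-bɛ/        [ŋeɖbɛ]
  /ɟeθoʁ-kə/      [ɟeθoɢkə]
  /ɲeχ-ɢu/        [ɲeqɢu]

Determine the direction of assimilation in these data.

Comparing underlying and surface forms, /ʐ/ → [ɖ] is the alternation; the neighbouring /b/ is constant.
The change fricative → stop matches the manner of the following /b/, identifying this as manner assimilation.
Checking the remaining alternations: /ʁ/ → [ɢ] before /k/ (fricative → stop, matching a stop); /χ/ → [q] before /ɢ/ (fricative → stop, matching a stop) — only manner changes, and always toward the following segment.
Since the segment that changes precedes the conditioning segment, the assimilation is regressive.

regressive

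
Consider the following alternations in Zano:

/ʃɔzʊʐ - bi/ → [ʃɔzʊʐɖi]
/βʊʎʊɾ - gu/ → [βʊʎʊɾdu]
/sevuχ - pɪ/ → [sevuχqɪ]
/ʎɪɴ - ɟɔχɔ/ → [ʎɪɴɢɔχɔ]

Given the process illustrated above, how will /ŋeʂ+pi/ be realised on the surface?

The data show progressive place assimilation: /b/ → [ɖ] after /ʐ/; /g/ → [d] after /ɾ/; /p/ → [q] after /χ/; /ɟ/ → [ɢ] after /ɴ/. In each pair only place changes, matching the preceding consonant, while manner and voice stay constant.
/p/ is a voiceless bilabial stop. The preceding trigger /ʂ/ is retroflex, so /p/ must become retroflex as well.
Changing only its place to retroflex gives [ʈ] — the voiceless retroflex stop.

[ŋeʂʈi]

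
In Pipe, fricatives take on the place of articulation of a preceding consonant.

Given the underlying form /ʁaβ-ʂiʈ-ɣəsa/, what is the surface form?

[ʁaβɸiʈʐəsa]

/ʂ/ is a voiceless retroflex fricative. The preceding trigger /β/ is bilabial, so /ʂ/ must become bilabial as well.
Changing only its place to bilabial gives [ɸ] — the voiceless bilabial fricative.
At the second juncture, /ɣ/ likewise becomes [ʐ] adjacent to /ʈ/.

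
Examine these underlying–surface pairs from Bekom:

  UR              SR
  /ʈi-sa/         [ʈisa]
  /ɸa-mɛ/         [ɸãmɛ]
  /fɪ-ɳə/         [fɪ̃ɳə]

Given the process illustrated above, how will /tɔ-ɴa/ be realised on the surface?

The data show regressive nasality assimilation (vowel nasalisation): /a/ → [ã] before /m/; /ɪ/ → [ɪ̃] before /ɳ/ — a vowel is nasalised by an immediately following nasal consonant.
No change occurs in [ʈisa] because the vowel at the boundary is adjacent to an oral consonant, not a nasal (/i/ next to /s/).
The vowel /ɔ/ is adjacent to the following nasal /ɴ/, so it acquires [+nasal] and surfaces as [ɔ̃].

[tɔ̃ɴa]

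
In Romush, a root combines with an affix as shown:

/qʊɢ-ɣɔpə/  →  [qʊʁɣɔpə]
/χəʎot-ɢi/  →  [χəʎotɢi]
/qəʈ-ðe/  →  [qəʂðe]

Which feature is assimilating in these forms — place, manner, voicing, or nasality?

Underlying /ɢ/ is realised as [ʁ] next to /ɣ/; /ɣ/ itself does not change.
The change stop → fricative matches the manner of the following /ɣ/, identifying this as manner assimilation.
The same holds elsewhere in the data: /ʈ/ → [ʂ] before /ð/ (stop → fricative, matching a fricative) — only manner changes, and always toward the following segment.
Nothing changes in [χəʎotɢi]: there the adjacent consonants already agree in manner (/t/ and /ɢ/ are both stops), so this form is consistent with the same rule.

manner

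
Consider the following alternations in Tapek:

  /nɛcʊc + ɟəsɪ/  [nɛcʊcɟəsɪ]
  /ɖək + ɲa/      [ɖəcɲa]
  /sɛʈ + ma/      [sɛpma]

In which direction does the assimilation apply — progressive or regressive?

regressive

The segment that alternates is /k/, which surfaces as [c] when adjacent to /ɲ/.
/k/ is velar while /ɲ/ is palatal; the output [c] is palatal, matching the trigger — so the feature that spreads is place.
The same holds elsewhere in the data: /ʈ/ → [p] before /m/ (retroflex → bilabial, matching bilabial) — only place changes, and always toward the following segment.
No alternation appears in [nɛcʊcɟəsɪ]: there the adjacent consonants already agree in place (/c/ and /ɟ/ are both palatal), so this form is consistent with the same rule.
The trigger is the following segment, so the direction is regressive (anticipatory).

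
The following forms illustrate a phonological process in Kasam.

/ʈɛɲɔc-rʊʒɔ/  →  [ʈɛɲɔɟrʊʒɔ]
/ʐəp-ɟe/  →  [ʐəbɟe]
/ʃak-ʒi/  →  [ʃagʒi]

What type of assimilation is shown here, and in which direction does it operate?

The segment that alternates is /c/, which surfaces as [ɟ] when adjacent to /r/.
The change voiceless → voiced matches the voicing of the following /r/, identifying this as voicing assimilation.
Place and manner are unchanged, so the assimilation is partial, not total.
The same holds elsewhere in the data: /p/ → [b] before /ɟ/ (voiceless → voiced, matching voiced); /k/ → [g] before /ʒ/ (voiceless → voiced, matching voiced) — only voicing changes, and always toward the following segment.
Since the segment that changes precedes the conditioning segment, the assimilation is regressive.

regressive voicing assimilation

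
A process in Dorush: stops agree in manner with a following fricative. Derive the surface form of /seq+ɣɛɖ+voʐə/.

[seχɣɛʐvoʐə]

The rule targets /q/ (voiceless uvular stop), which sits before the trigger /ɣ/ (fricative).
A voiceless uvular fricative is [χ], so the surface segment is [χ].
At the second juncture, /ɖ/ likewise becomes [ʐ] adjacent to /v/.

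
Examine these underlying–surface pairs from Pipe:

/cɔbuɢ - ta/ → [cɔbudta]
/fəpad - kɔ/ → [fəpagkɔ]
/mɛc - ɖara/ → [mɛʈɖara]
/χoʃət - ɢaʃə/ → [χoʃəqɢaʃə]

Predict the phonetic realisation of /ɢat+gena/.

[ɢakgena]

The data show regressive place assimilation: /ɢ/ → [d] before /t/; /d/ → [g] before /k/; /c/ → [ʈ] before /ɖ/; /t/ → [q] before /ɢ/. In each pair only place changes, matching the following consonant, while manner and voice stay constant.
The rule targets /t/ (voiceless alveolar stop), which sits before the trigger /g/ (velar).
A voiceless velar stop is [k], so the surface segment is [k].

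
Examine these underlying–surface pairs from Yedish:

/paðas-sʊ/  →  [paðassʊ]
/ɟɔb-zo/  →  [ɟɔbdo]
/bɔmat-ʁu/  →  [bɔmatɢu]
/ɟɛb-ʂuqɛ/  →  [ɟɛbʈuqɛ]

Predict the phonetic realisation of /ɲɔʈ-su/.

The data show progressive manner assimilation: /z/ → [d] after /b/; /ʁ/ → [ɢ] after /t/; /ʂ/ → [ʈ] after /b/. In each pair only manner changes, matching the preceding consonant, while place and voice stay constant.
Nothing changes in [paðassʊ]: there the adjacent consonants already agree in manner (/s/ and /s/ are both fricatives), so this form is consistent with the same rule.
The rule targets /s/ (voiceless alveolar fricative), which sits after the trigger /ʈ/ (stop).
Changing only its manner to stop gives [t] — the voiceless alveolar stop.

[ɲɔʈtu]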